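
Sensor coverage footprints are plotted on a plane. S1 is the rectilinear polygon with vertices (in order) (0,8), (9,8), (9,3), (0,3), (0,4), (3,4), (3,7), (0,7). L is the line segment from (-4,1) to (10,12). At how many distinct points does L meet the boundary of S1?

The segment meets the boundary at (4.909,8), (3,6.5).

2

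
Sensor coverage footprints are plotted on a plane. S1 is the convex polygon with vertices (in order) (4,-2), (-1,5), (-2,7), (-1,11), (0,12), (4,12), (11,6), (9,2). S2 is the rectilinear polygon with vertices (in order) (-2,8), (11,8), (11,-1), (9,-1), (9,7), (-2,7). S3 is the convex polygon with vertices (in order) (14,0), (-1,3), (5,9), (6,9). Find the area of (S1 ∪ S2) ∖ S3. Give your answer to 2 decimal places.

69.45

|S1 ∪ S2| = 122.4583.
|(S1 ∪ S2) ∩ S3| = 53.0042.
|(S1 ∪ S2) ∖ S3| = 122.4583 − 53.0042 = 69.45.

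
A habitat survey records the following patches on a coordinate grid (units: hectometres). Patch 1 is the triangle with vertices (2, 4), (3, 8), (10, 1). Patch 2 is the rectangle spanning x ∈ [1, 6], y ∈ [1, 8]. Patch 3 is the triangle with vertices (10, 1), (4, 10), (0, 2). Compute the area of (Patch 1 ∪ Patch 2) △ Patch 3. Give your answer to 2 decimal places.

|Patch 1 ∪ Patch 2| = 40.
|(Patch 1 ∪ Patch 2) ∩ Patch 3| = 32.4167.
|(Patch 1 ∪ Patch 2) △ Patch 3| = 40 + 42 − 64.8333 = 17.17.

17.17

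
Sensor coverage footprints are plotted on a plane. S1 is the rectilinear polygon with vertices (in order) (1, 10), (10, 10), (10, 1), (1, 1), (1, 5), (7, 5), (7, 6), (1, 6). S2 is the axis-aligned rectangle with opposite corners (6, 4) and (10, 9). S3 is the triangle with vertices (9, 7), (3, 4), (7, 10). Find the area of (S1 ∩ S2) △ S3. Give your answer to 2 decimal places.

17.83

|S1 ∩ S2| = 19.
|(S1 ∩ S2) ∩ S3| = 6.5833.
|(S1 ∩ S2) △ S3| = 19 + 12 − 13.1667 = 17.83.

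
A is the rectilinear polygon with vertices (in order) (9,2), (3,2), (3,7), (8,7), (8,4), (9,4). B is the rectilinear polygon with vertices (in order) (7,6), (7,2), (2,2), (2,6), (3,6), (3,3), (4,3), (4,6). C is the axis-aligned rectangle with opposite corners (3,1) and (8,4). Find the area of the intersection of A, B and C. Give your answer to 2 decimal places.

7.00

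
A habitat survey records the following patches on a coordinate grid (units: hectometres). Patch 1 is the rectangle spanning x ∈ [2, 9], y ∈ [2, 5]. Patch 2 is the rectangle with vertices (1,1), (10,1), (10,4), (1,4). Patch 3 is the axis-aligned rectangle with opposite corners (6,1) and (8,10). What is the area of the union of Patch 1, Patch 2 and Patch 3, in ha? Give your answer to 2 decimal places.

44.00

By inclusion–exclusion:
Individual areas: |Patch 1| = 21, |Patch 2| = 27, |Patch 3| = 18.
|Patch 1∩Patch 2|: x∈[2,9], y∈[2,4] → 7·2 = 14.
|Patch 1∩Patch 3|: x∈[6,8], y∈[2,5] → 2·3 = 6.
|Patch 2∩Patch 3|: x∈[6,8], y∈[1,4] → 2·3 = 6.
|Patch 1∩Patch 2∩Patch 3| = 4.
|Patch 1 ∪ Patch 2 ∪ Patch 3| = 66 − 26 + 4 = 44.00.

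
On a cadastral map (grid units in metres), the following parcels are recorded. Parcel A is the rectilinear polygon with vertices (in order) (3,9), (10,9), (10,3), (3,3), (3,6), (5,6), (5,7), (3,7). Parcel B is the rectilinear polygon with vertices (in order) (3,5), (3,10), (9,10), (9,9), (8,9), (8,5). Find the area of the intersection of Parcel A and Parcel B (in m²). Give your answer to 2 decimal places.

18.00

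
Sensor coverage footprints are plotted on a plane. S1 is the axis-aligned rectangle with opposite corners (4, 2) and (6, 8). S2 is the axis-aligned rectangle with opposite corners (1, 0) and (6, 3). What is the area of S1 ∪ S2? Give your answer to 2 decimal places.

25.00

By inclusion–exclusion:
Individual areas: |S1| = 12, |S2| = 15.
|S1∩S2|: x∈[4,6], y∈[2,3] → 2·1 = 2.
|S1 ∪ S2| = 27 − 2 = 25.00.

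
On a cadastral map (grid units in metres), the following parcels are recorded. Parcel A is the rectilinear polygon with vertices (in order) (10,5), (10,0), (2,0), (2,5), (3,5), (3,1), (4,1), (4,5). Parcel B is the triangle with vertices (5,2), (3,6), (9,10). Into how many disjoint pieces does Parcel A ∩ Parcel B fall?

1

Parcel A ∩ Parcel B is a single connected region.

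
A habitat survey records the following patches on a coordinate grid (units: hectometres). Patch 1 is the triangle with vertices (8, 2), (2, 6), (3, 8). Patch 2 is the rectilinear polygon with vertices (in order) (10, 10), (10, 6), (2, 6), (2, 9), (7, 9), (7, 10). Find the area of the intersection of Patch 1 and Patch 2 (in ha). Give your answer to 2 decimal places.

The intersection is the polygon with vertices (3,8), (4.667,6), (2,6).
By the shoelace formula its area is 2.67.

2.67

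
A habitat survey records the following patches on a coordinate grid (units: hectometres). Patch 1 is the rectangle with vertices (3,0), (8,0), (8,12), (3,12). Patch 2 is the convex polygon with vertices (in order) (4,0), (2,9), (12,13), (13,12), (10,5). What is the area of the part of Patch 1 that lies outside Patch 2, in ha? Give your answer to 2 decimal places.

16.92

|Patch 1| = 60, |Patch 1∩Patch 2| = 43.0833.
|Patch 1 ∖ Patch 2| = |Patch 1| − |Patch 1∩Patch 2| = 60 − 43.0833 = 16.92.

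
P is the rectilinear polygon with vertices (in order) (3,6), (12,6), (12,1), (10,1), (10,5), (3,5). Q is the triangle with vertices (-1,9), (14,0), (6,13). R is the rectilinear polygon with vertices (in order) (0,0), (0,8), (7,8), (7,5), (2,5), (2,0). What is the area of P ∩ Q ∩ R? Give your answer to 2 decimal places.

The intersection is the polygon with vertices (5.667,5), (4,6), (7,6), (7,5).
By the shoelace formula its area is 2.17.

2.17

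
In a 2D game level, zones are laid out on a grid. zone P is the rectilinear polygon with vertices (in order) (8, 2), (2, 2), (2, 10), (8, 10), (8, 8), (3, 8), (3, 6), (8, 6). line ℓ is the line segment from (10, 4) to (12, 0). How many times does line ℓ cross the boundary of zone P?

0

The segment lies entirely outside zone P and never meets its boundary.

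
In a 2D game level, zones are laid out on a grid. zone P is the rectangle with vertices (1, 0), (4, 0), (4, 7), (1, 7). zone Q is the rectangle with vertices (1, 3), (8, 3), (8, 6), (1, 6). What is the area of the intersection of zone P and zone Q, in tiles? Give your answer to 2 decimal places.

|zone P∩zone Q|: x∈[1,4], y∈[3,6] → 3·3 = 9.

9.00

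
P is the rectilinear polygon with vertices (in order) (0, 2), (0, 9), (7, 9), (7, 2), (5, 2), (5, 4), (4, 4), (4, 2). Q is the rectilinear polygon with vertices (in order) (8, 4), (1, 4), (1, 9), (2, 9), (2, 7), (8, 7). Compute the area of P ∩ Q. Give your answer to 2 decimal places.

The intersection is the polygon with vertices (2,9), (2,7), (7,7), (7,4), (5,4), (4,4), (1,4), (1,9).
By the shoelace formula its area is 20.00.

20.00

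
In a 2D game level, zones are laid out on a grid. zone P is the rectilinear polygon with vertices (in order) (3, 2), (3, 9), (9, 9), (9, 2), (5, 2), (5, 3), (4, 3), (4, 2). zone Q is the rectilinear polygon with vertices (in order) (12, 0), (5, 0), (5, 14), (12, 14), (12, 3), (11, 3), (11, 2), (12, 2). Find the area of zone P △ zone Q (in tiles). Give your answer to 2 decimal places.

|zone P| = 41, |zone Q| = 97, |zone P∩zone Q| = 28.
|zone P △ zone Q| = |zone P| + |zone Q| − 2·|zone P∩zone Q| = 41 + 97 − 56 = 82.00.

82.00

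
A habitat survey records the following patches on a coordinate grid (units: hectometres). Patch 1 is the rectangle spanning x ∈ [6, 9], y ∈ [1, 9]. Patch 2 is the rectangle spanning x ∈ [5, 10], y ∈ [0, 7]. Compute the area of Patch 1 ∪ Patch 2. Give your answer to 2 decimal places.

By inclusion–exclusion:
Individual areas: |Patch 1| = 24, |Patch 2| = 35.
|Patch 1∩Patch 2|: x∈[6,9], y∈[1,7] → 3·6 = 18.
|Patch 1 ∪ Patch 2| = 59 − 18 = 41.00.

41.00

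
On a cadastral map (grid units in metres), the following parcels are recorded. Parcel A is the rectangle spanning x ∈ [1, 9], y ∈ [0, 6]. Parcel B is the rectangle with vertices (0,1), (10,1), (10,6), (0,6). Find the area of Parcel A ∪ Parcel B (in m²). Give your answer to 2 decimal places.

By inclusion–exclusion:
Individual areas: |Parcel A| = 48, |Parcel B| = 50.
|Parcel A∩Parcel B|: x∈[1,9], y∈[1,6] → 8·5 = 40.
|Parcel A ∪ Parcel B| = 98 − 40 = 58.00.

58.00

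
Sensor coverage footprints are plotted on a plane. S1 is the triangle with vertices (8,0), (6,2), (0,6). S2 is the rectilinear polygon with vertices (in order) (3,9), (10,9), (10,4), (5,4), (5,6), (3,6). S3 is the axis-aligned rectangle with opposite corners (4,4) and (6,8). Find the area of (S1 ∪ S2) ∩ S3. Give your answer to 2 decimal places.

The region (S1 ∪ S2) ∩ S3 is the polygon with vertices (5,4), (5,6), (4,6), (4,8), (6,8), (6,4).
By the shoelace formula its area is 6.00.

6.00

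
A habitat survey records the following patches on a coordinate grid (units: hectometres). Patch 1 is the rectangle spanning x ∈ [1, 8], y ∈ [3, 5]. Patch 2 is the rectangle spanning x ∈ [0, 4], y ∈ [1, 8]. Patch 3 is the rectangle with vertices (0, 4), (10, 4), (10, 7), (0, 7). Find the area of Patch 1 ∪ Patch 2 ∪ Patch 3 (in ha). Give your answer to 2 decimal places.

50.00

By inclusion–exclusion:
Individual areas: |Patch 1| = 14, |Patch 2| = 28, |Patch 3| = 30.
|Patch 1∩Patch 2|: x∈[1,4], y∈[3,5] → 3·2 = 6.
|Patch 1∩Patch 3|: x∈[1,8], y∈[4,5] → 7·1 = 7.
|Patch 2∩Patch 3|: x∈[0,4], y∈[4,7] → 4·3 = 12.
|Patch 1∩Patch 2∩Patch 3| = 3.
|Patch 1 ∪ Patch 2 ∪ Patch 3| = 72 − 25 + 3 = 50.00.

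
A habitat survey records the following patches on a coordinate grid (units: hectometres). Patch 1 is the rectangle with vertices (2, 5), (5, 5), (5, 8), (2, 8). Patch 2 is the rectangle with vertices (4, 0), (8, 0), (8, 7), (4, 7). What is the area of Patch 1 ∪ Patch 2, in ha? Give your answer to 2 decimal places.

By inclusion–exclusion:
Individual areas: |Patch 1| = 9, |Patch 2| = 28.
|Patch 1∩Patch 2|: x∈[4,5], y∈[5,7] → 1·2 = 2.
|Patch 1 ∪ Patch 2| = 37 − 2 = 35.00.

35.00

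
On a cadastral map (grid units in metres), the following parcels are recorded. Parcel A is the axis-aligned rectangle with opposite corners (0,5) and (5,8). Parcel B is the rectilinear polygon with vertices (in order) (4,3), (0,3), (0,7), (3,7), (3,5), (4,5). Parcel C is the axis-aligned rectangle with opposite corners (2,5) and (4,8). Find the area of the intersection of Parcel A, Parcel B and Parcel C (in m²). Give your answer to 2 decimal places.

2.00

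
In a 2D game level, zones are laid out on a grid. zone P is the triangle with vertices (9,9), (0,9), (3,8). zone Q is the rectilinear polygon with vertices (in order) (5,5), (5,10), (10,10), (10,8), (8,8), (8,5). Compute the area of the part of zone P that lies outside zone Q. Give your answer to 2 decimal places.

3.17

|zone P| = 4.5, |zone P∩zone Q| = 1.3333.
|zone P ∖ zone Q| = |zone P| − |zone P∩zone Q| = 4.5 − 1.3333 = 3.17.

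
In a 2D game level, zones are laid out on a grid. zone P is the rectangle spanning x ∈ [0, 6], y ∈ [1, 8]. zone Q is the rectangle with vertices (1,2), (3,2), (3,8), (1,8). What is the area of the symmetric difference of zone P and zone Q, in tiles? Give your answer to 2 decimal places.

|zone P∩zone Q|: x∈[1,3], y∈[2,8] → 2·6 = 12.
|zone P △ zone Q| = |zone P| + |zone Q| − 2·|zone P∩zone Q| = 42 + 12 − 24 = 30.00.

30.00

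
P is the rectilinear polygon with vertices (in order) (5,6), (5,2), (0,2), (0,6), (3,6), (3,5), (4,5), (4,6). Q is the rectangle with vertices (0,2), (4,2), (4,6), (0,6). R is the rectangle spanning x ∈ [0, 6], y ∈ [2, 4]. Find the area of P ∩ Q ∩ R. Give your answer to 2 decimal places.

The intersection is the polygon with vertices (0,4), (4,4), (4,2), (0,2).
By the shoelace formula its area is 8.00.

8.00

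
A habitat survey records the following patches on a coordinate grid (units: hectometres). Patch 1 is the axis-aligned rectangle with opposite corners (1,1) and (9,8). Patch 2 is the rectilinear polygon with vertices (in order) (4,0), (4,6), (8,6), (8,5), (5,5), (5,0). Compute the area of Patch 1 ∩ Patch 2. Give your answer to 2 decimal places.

8.00

The intersection is the polygon with vertices (4,1), (4,6), (8,6), (8,5), (5,5), (5,1).
By the shoelace formula its area is 8.00.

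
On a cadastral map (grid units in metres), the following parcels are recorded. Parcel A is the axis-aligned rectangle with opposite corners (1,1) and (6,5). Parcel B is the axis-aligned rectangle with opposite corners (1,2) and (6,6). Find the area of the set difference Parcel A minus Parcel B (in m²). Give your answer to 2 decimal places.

5.00

|Parcel A∩Parcel B|: x∈[1,6], y∈[2,5] → 5·3 = 15.
|Parcel A| = 20.
|Parcel A ∖ Parcel B| = |Parcel A| − |Parcel A∩Parcel B| = 20 − 15 = 5.00.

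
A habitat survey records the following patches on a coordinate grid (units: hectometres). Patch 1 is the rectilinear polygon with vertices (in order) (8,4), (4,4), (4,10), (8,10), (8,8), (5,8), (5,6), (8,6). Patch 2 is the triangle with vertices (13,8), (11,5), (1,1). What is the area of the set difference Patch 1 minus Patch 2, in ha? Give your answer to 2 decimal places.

|Patch 1| = 18, |Patch 1∩Patch 2| = 1.006.
|Patch 1 ∖ Patch 2| = |Patch 1| − |Patch 1∩Patch 2| = 18 − 1.006 = 16.99.

16.99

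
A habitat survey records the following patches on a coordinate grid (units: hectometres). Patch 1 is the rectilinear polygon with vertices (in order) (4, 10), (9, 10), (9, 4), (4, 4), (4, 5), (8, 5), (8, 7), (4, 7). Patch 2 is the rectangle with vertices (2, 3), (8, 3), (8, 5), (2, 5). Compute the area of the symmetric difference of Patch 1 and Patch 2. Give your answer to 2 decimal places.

|Patch 1| = 22, |Patch 2| = 12, |Patch 1∩Patch 2| = 4.
|Patch 1 △ Patch 2| = |Patch 1| + |Patch 2| − 2·|Patch 1∩Patch 2| = 22 + 12 − 8 = 26.00.

26.00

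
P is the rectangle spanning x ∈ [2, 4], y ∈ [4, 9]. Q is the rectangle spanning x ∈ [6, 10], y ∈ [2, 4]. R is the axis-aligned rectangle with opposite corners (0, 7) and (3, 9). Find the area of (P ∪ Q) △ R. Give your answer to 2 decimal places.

|P ∪ Q| = 18.
|(P ∪ Q) ∩ R| = 2.
|(P ∪ Q) △ R| = 18 + 6 − 4 = 20.00.

20.00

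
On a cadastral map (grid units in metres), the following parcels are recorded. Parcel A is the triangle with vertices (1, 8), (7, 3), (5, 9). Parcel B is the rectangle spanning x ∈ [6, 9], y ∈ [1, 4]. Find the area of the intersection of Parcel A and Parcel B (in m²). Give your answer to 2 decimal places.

The intersection is the polygon with vertices (7,3), (6,3.833), (6,4), (6.667,4).
By the shoelace formula its area is 0.42.

0.42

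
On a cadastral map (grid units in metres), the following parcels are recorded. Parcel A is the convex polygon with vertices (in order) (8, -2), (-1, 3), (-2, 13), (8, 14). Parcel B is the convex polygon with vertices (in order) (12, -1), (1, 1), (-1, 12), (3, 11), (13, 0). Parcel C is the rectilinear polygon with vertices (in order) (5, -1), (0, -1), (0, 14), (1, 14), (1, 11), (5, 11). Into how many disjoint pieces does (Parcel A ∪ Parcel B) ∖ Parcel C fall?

2

(Parcel A ∪ Parcel B) ∖ Parcel C splits into 2 disjoint pieces (area 15.4778, area 71.8455).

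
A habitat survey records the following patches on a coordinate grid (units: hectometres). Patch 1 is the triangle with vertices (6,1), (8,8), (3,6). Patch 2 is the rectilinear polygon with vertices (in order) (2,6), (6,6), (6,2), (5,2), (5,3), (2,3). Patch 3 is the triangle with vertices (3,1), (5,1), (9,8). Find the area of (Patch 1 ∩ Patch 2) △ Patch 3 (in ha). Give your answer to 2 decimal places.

10.83

|Patch 1 ∩ Patch 2| = 7.1667.
|(Patch 1 ∩ Patch 2) ∩ Patch 3| = 1.6677.
|(Patch 1 ∩ Patch 2) △ Patch 3| = 7.1667 + 7 − 3.3354 = 10.83.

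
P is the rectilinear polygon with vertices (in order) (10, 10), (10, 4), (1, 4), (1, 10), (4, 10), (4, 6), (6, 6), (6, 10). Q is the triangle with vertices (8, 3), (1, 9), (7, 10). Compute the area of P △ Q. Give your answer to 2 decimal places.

39.98

|P| = 46, |Q| = 21.5, |P∩Q| = 13.7619.
|P △ Q| = |P| + |Q| − 2·|P∩Q| = 46 + 21.5 − 27.5238 = 39.98.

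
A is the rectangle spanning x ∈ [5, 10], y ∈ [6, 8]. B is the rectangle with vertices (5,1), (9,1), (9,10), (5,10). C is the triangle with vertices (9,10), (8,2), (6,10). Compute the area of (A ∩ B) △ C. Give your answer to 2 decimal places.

|A ∩ B| = 8.
|(A ∩ B) ∩ C| = 3.75.
|(A ∩ B) △ C| = 8 + 12 − 7.5 = 12.50.

12.50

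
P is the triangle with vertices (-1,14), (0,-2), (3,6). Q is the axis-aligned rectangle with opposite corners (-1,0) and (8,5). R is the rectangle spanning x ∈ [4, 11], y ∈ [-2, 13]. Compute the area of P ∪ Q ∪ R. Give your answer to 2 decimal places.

By inclusion–exclusion:
Individual areas: |P| = 28, |Q| = 45, |R| = 105.
|P∩Q| = 9.8438.
|P∩R| = 0.
|Q∩R|: x∈[4,8], y∈[0,5] → 4·5 = 20.
|P∩Q∩R| = 0.
|P ∪ Q ∪ R| = 178 − 29.8438 + 0 = 148.16.

148.16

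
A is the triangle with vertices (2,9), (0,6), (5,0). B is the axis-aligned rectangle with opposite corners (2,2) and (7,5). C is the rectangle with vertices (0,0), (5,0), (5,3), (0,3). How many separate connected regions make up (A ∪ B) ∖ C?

1

(A ∪ B) ∖ C is a single connected region.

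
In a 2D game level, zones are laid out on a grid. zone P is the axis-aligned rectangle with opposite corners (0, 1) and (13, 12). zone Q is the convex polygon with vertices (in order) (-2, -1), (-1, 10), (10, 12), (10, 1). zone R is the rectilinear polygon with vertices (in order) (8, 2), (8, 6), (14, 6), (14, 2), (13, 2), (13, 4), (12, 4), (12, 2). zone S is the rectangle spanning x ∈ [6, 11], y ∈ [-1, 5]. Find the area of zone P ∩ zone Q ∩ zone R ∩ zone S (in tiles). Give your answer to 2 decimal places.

6.00

The intersection is the polygon with vertices (8,2), (8,5), (10,5), (10,2).
By the shoelace formula its area is 6.00.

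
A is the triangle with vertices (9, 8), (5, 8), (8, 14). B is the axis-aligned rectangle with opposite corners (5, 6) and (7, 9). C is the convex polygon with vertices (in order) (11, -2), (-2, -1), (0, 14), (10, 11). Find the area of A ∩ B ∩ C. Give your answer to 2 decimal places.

The intersection is the polygon with vertices (5.5,9), (7,9), (7,8), (5,8).
By the shoelace formula its area is 1.75.

1.75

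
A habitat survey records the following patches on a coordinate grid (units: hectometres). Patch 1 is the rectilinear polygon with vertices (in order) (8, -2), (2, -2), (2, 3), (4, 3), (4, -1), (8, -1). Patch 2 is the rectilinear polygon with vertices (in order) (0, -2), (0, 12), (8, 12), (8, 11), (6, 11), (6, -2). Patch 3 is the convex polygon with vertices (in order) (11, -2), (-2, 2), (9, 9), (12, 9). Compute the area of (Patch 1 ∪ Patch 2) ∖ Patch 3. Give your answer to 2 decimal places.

59.67

|Patch 1 ∪ Patch 2| = 88.
|(Patch 1 ∪ Patch 2) ∩ Patch 3| = 28.3313.
|(Patch 1 ∪ Patch 2) ∖ Patch 3| = 88 − 28.3313 = 59.67.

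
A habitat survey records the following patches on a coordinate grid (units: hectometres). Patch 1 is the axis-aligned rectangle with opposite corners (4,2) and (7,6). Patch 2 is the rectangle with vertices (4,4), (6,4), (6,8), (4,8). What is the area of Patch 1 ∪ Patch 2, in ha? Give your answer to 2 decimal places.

16.00

By inclusion–exclusion:
Individual areas: |Patch 1| = 12, |Patch 2| = 8.
|Patch 1∩Patch 2|: x∈[4,6], y∈[4,6] → 2·2 = 4.
|Patch 1 ∪ Patch 2| = 20 − 4 = 16.00.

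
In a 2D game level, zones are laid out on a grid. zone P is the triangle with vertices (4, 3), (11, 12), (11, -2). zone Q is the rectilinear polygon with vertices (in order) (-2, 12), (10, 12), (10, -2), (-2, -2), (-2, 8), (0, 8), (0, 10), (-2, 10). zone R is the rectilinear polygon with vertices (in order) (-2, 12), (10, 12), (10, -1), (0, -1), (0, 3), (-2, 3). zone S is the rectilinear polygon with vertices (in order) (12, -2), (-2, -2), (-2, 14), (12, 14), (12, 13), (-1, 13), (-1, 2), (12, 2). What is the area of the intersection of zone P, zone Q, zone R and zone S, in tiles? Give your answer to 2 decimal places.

The intersection is the polygon with vertices (9.6,-1), (5.4,2), (10,2), (10,-1).
By the shoelace formula its area is 7.50.

7.50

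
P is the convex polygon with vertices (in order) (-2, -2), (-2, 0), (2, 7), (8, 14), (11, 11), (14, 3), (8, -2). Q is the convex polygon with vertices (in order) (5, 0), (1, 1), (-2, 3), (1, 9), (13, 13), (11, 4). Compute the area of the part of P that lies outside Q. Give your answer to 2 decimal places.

|P| = 152.5, |P∩Q| = 92.8473.
|P ∖ Q| = |P| − |P∩Q| = 152.5 − 92.8473 = 59.65.

59.65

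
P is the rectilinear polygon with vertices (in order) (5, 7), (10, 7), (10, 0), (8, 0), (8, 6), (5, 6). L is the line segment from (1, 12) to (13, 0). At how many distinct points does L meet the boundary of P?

The segment meets the boundary at (10,3), (8,5), (6,7), (7,6).

4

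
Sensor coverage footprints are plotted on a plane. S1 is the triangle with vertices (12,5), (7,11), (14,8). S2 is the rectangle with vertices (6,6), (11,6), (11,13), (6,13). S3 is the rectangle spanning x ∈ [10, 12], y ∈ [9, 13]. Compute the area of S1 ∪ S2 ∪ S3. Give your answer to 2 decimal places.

46.23

By inclusion–exclusion:
Individual areas: |S1| = 13.5, |S2| = 35, |S3| = 8.
|S1∩S2| = 6.1714.
|S1∩S3| = 0.5952.
|S2∩S3|: x∈[10,11], y∈[9,13] → 1·4 = 4.
|S1∩S2∩S3| = 0.5.
|S1 ∪ S2 ∪ S3| = 56.5 − 10.7667 + 0.5 = 46.23.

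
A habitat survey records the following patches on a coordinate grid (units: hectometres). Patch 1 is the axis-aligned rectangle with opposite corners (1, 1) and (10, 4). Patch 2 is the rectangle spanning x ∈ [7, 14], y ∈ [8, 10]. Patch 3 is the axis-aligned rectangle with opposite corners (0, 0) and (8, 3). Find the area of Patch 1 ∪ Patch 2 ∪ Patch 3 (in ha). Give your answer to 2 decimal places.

51.00

By inclusion–exclusion:
Individual areas: |Patch 1| = 27, |Patch 2| = 14, |Patch 3| = 24.
|Patch 1∩Patch 2| = 0 (no overlap).
|Patch 1∩Patch 3|: x∈[1,8], y∈[1,3] → 7·2 = 14.
|Patch 2∩Patch 3| = 0 (no overlap).
|Patch 1∩Patch 2∩Patch 3| = 0.
|Patch 1 ∪ Patch 2 ∪ Patch 3| = 65 − 14 + 0 = 51.00.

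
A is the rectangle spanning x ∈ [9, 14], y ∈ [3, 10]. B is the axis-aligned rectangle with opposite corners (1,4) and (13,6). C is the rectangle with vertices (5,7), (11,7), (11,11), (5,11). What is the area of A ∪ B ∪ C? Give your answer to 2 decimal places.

69.00

By inclusion–exclusion:
Individual areas: |A| = 35, |B| = 24, |C| = 24.
|A∩B|: x∈[9,13], y∈[4,6] → 4·2 = 8.
|A∩C|: x∈[9,11], y∈[7,10] → 2·3 = 6.
|B∩C| = 0 (no overlap).
|A∩B∩C| = 0.
|A ∪ B ∪ C| = 83 − 14 + 0 = 69.00.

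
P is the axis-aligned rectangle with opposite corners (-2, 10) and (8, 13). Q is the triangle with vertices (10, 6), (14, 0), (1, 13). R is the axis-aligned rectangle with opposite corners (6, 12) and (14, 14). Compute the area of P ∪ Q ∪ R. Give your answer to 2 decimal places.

55.71

By inclusion–exclusion:
Individual areas: |P| = 30, |Q| = 13, |R| = 16.
|P∩Q| = 1.2857.
|P∩R|: x∈[6,8], y∈[12,13] → 2·1 = 2.
|Q∩R| = 0.
|P∩Q∩R| = 0.
|P ∪ Q ∪ R| = 59 − 3.2857 + 0 = 55.71.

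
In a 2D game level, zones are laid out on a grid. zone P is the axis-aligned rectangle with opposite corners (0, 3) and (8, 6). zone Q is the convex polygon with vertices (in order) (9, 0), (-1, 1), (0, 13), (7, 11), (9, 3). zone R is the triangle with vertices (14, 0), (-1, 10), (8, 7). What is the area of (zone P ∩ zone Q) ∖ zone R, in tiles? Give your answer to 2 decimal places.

|zone P ∩ zone Q| = 24.
|(zone P ∩ zone Q) ∩ zone R| = 3.
|(zone P ∩ zone Q) ∖ zone R| = 24 − 3 = 21.00.

21.00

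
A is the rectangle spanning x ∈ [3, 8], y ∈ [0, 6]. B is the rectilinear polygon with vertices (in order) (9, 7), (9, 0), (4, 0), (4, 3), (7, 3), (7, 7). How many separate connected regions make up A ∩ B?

1

A ∩ B is a single connected region.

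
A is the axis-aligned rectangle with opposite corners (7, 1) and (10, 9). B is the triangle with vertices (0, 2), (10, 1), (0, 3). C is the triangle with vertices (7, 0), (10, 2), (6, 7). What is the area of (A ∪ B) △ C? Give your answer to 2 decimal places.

|A ∪ B| = 28.55.
|(A ∪ B) ∩ C| = 7.9408.
|(A ∪ B) △ C| = 28.55 + 11.5 − 15.8815 = 24.17.

24.17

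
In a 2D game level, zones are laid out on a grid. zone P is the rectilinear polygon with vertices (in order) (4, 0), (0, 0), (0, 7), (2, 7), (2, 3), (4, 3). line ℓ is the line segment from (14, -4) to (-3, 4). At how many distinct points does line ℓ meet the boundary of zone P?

The segment meets the boundary at (4,0.706), (0,2.588).

2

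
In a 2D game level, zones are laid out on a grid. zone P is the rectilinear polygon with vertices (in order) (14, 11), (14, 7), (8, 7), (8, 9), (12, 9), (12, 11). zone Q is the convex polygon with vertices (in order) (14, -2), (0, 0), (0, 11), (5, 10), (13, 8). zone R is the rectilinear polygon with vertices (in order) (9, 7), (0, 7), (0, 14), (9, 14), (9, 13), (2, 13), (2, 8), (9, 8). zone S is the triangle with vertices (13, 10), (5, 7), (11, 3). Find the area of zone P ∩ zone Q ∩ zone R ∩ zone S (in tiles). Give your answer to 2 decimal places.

The intersection is the polygon with vertices (9,8), (9,7), (8,7), (8,8).
By the shoelace formula its area is 1.00.

1.00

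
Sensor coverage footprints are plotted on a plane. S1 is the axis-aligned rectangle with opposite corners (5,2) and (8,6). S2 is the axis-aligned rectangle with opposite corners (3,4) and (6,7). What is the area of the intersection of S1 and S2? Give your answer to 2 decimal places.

2.00

|S1∩S2|: x∈[5,6], y∈[4,6] → 1·2 = 2.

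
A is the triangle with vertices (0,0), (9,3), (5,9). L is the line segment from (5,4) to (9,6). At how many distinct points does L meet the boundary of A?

The segment meets the boundary at (7.5,5.25).

1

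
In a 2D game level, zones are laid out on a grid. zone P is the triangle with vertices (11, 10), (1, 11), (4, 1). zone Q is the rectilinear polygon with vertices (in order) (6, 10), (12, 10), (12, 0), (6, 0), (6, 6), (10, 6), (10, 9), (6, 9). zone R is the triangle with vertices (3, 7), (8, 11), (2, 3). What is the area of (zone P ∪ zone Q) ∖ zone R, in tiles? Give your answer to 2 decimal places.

|zone P ∪ zone Q| = 89.5635.
|(zone P ∪ zone Q) ∩ zone R| = 7.0502.
|(zone P ∪ zone Q) ∖ zone R| = 89.5635 − 7.0502 = 82.51.

82.51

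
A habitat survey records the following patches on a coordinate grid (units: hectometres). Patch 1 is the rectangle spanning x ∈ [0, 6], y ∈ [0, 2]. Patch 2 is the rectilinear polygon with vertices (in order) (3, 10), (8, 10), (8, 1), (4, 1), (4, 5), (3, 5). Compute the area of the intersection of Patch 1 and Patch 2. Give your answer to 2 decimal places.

The intersection is the polygon with vertices (6,2), (6,1), (4,1), (4,2).
By the shoelace formula its area is 2.00.

2.00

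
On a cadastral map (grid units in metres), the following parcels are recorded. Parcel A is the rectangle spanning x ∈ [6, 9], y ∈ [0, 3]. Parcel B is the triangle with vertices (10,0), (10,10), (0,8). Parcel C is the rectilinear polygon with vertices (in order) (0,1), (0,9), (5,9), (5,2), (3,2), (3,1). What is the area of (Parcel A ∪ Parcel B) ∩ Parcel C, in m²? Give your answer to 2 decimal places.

12.50

The region (Parcel A ∪ Parcel B) ∩ Parcel C is the polygon with vertices (0,8), (5,9), (5,4).
By the shoelace formula its area is 12.50.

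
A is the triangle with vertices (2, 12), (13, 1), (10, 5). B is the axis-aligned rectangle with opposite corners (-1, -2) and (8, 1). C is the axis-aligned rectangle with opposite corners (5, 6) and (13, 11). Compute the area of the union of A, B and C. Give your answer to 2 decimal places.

70.49

By inclusion–exclusion:
Individual areas: |A| = 5.5, |B| = 27, |C| = 40.
|A∩B| = 0.
|A∩C| = 2.0089.
|B∩C| = 0 (no overlap).
|A∩B∩C| = 0.
|A ∪ B ∪ C| = 72.5 − 2.0089 + 0 = 70.49.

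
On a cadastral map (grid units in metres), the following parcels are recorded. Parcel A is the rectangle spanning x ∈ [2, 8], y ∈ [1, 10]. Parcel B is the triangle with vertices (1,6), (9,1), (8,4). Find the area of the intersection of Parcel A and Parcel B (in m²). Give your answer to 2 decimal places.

The intersection is the polygon with vertices (8,1.625), (2,5.375), (2,5.714), (8,4).
By the shoelace formula its area is 8.14.

8.14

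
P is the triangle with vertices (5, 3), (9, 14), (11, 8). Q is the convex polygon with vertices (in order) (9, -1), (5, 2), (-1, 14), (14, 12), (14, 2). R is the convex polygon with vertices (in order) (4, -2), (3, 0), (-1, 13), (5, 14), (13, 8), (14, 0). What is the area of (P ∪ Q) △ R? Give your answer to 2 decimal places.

62.36

|P ∪ Q| = 143.1184.
|(P ∪ Q) ∩ R| = 119.3777.
|(P ∪ Q) △ R| = 143.1184 + 158 − 238.7555 = 62.36.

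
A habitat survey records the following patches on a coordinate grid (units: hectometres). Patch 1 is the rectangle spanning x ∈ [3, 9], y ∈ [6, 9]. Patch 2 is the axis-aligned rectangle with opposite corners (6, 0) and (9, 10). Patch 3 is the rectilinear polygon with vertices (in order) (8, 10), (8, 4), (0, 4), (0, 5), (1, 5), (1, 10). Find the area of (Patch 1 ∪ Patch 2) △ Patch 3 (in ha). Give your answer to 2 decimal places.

|Patch 1 ∪ Patch 2| = 39.
|(Patch 1 ∪ Patch 2) ∩ Patch 3| = 21.
|(Patch 1 ∪ Patch 2) △ Patch 3| = 39 + 43 − 42 = 40.00.

40.00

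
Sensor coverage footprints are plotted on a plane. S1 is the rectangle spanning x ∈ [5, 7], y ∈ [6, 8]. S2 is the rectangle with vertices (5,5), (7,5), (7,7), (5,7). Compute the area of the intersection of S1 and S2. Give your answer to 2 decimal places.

|S1∩S2|: x∈[5,7], y∈[6,7] → 2·1 = 2.

2.00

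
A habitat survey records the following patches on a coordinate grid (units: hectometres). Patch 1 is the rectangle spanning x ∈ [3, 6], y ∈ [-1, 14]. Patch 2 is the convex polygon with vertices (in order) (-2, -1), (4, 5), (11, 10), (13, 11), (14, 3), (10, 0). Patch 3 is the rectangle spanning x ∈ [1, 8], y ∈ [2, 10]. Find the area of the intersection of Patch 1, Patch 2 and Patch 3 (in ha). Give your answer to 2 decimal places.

The intersection is the polygon with vertices (3,4), (4,5), (6,6.429), (6,2), (3,2).
By the shoelace formula its area is 9.93.

9.93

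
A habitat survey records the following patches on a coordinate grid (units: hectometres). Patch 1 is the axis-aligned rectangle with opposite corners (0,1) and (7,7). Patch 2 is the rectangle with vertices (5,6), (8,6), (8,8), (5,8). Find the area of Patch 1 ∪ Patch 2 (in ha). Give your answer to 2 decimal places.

By inclusion–exclusion:
Individual areas: |Patch 1| = 42, |Patch 2| = 6.
|Patch 1∩Patch 2|: x∈[5,7], y∈[6,7] → 2·1 = 2.
|Patch 1 ∪ Patch 2| = 48 − 2 = 46.00.

46.00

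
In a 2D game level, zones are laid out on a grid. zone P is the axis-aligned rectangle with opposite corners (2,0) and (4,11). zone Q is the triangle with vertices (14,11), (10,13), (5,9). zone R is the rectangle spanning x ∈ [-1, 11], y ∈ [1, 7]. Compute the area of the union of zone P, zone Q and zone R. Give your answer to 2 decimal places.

By inclusion–exclusion:
Individual areas: |zone P| = 22, |zone Q| = 13, |zone R| = 72.
|zone P∩zone Q| = 0.
|zone P∩zone R|: x∈[2,4], y∈[1,7] → 2·6 = 12.
|zone Q∩zone R| = 0.
|zone P∩zone Q∩zone R| = 0.
|zone P ∪ zone Q ∪ zone R| = 107 − 12 + 0 = 95.00.

95.00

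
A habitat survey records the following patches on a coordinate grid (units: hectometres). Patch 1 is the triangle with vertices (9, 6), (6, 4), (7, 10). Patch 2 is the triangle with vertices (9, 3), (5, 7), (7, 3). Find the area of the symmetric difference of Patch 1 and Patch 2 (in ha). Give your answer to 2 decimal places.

10.42

|Patch 1| = 8, |Patch 2| = 4, |Patch 1∩Patch 2| = 0.7893.
|Patch 1 △ Patch 2| = |Patch 1| + |Patch 2| − 2·|Patch 1∩Patch 2| = 8 + 4 − 1.5786 = 10.42.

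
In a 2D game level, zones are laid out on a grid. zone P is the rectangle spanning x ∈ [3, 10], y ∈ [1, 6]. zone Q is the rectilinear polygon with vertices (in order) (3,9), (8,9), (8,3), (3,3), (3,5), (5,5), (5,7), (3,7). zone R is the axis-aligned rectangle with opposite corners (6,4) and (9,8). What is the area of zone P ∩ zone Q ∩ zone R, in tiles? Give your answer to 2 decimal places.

The intersection is the polygon with vertices (8,4), (6,4), (6,6), (8,6).
By the shoelace formula its area is 4.00.

4.00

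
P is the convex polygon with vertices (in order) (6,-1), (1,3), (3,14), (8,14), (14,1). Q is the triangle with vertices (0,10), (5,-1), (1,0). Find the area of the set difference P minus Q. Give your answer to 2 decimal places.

120.27

|P| = 127, |P∩Q| = 6.7325.
|P ∖ Q| = |P| − |P∩Q| = 127 − 6.7325 = 120.27.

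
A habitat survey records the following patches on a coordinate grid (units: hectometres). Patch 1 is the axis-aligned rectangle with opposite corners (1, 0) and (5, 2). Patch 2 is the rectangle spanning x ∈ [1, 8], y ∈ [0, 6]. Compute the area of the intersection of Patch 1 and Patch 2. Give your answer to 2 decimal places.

8.00

|Patch 1∩Patch 2|: x∈[1,5], y∈[0,2] → 4·2 = 8.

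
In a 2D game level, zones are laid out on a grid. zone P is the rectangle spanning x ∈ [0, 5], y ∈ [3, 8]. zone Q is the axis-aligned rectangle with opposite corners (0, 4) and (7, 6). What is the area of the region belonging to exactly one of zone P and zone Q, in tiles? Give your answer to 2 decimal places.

|zone P∩zone Q|: x∈[0,5], y∈[4,6] → 5·2 = 10.
|zone P △ zone Q| = |zone P| + |zone Q| − 2·|zone P∩zone Q| = 25 + 14 − 20 = 19.00.

19.00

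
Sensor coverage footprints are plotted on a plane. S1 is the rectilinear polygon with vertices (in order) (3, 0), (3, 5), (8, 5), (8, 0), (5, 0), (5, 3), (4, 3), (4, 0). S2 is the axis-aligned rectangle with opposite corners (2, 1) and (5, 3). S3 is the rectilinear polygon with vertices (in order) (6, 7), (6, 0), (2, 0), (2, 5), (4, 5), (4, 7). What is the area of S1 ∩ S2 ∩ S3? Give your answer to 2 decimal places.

2.00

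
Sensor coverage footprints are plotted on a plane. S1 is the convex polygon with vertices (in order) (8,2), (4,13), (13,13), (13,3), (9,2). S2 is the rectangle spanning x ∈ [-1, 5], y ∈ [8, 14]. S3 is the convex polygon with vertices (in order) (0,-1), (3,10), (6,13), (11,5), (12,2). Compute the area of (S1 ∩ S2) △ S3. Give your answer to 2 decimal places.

91.06

|S1 ∩ S2| = 1.375.
|(S1 ∩ S2) ∩ S3| = 0.4083.
|(S1 ∩ S2) △ S3| = 1.375 + 90.5 − 0.8167 = 91.06.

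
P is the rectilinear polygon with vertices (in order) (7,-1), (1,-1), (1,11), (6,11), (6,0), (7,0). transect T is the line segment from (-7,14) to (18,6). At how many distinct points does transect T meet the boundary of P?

2

The segment meets the boundary at (6,9.84), (2.375,11).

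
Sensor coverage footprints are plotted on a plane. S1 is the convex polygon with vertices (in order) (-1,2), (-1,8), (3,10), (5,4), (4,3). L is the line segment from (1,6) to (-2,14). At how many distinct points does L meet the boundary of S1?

1

The segment meets the boundary at (0.053,8.526).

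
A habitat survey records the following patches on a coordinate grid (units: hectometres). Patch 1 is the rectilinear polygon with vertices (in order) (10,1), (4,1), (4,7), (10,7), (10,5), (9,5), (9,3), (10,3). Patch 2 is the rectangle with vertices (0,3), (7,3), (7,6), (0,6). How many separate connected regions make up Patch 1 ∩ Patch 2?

Patch 1 ∩ Patch 2 is a single connected region.

1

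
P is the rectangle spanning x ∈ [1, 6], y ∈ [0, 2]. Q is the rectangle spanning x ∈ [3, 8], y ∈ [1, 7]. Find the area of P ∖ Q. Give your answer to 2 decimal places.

7.00

|P∩Q|: x∈[3,6], y∈[1,2] → 3·1 = 3.
|P| = 10.
|P ∖ Q| = |P| − |P∩Q| = 10 − 3 = 7.00.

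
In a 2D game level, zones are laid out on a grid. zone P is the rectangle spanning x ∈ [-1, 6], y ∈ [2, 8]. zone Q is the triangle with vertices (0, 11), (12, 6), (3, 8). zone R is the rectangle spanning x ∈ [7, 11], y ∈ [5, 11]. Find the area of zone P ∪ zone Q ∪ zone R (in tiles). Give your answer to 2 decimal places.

By inclusion–exclusion:
Individual areas: |zone P| = 42, |zone Q| = 10.5, |zone R| = 24.
|zone P∩zone Q| = 1.
|zone P∩zone R| = 0 (no overlap).
|zone Q∩zone R| = 2.3333.
|zone P∩zone Q∩zone R| = 0.
|zone P ∪ zone Q ∪ zone R| = 76.5 − 3.3333 + 0 = 73.17.

73.17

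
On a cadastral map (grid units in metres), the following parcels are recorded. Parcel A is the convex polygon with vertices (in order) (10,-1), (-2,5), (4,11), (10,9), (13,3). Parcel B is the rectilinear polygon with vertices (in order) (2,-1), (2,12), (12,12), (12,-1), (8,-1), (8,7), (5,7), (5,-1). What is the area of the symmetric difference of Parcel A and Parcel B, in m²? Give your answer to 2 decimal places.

|Parcel A| = 99, |Parcel B| = 106, |Parcel A∩Parcel B| = 66.5833.
|Parcel A △ Parcel B| = |Parcel A| + |Parcel B| − 2·|Parcel A∩Parcel B| = 99 + 106 − 133.1667 = 71.83.

71.83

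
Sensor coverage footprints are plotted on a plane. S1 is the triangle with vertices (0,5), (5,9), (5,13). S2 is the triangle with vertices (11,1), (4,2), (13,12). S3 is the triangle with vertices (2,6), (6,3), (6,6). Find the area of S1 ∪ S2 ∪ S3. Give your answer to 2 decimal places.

By inclusion–exclusion:
Individual areas: |S1| = 10, |S2| = 39.5, |S3| = 6.
|S1∩S2| = 0.
|S1∩S3| = 0.
|S2∩S3| = 0.4013.
|S1∩S2∩S3| = 0.
|S1 ∪ S2 ∪ S3| = 55.5 − 0.4013 + 0 = 55.10.

55.10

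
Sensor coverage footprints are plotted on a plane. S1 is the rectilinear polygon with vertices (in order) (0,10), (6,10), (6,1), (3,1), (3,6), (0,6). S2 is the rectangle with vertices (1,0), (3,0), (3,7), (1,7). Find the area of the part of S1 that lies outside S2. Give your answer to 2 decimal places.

37.00

|S1| = 39, |S1∩S2| = 2.
|S1 ∖ S2| = |S1| − |S1∩S2| = 39 − 2 = 37.00.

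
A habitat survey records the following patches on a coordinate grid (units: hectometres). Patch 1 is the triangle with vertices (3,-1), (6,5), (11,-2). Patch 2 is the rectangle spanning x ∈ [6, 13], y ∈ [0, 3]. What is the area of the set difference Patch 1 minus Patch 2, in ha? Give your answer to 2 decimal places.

18.00

|Patch 1| = 25.5, |Patch 1∩Patch 2| = 7.5.
|Patch 1 ∖ Patch 2| = |Patch 1| − |Patch 1∩Patch 2| = 25.5 − 7.5 = 18.00.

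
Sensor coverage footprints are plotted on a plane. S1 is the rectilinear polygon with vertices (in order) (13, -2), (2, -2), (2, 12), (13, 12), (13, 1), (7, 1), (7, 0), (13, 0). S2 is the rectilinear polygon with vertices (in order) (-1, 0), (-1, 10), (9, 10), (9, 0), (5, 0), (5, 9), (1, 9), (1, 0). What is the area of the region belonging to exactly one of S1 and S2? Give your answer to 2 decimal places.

130.00

|S1| = 148, |S2| = 64, |S1∩S2| = 41.
|S1 △ S2| = |S1| + |S2| − 2·|S1∩S2| = 148 + 64 − 82 = 130.00.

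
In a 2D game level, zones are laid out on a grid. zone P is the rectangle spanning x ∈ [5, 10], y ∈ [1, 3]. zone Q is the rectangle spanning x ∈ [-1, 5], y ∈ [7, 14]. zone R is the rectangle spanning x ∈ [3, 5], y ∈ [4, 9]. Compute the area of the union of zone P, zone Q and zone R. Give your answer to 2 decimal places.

58.00

By inclusion–exclusion:
Individual areas: |zone P| = 10, |zone Q| = 42, |zone R| = 10.
|zone P∩zone Q| = 0 (no overlap).
|zone P∩zone R| = 0 (no overlap).
|zone Q∩zone R|: x∈[3,5], y∈[7,9] → 2·2 = 4.
|zone P∩zone Q∩zone R| = 0.
|zone P ∪ zone Q ∪ zone R| = 62 − 4 + 0 = 58.00.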